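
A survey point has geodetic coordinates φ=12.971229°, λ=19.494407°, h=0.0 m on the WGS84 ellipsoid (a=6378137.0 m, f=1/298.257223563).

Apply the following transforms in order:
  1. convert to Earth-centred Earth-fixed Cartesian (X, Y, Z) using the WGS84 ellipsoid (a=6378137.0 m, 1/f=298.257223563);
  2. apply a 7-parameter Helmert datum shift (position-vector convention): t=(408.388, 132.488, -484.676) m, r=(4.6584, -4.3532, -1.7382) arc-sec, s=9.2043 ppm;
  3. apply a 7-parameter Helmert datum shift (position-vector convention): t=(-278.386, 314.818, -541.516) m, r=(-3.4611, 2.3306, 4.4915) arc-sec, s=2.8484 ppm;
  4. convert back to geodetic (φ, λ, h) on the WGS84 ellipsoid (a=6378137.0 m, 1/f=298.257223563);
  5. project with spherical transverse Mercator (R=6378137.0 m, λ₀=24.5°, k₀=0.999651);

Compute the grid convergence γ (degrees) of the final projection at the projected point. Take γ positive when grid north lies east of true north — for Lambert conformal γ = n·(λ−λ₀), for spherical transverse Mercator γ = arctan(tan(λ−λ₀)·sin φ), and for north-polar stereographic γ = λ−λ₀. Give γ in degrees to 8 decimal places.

start: φ=12.971229°, λ=19.494407°, h=0.000 m
→ ECEF (a=6378137.000, f=1/298.257223563): X=5860071.0402, Y=2074516.2421, Z=1422303.6617
→ Helmert 7p (PV): X=5860520.8304, Y=2074586.3187, Z=1422002.6069
→ Helmert 7p (PV): X=5860230.0297, Y=2075058.5227, Z=1421364.1113
→ geod (Bowring, a=6378137.000): φ=12.96228186°, λ=19.49862934°, h=111.6008 m
→ into tm (λ₀=24.5°): φ=12.96228186°, λ−λ₀=-5.00137066°
convergence γ = -1.12456896°

-1.12456896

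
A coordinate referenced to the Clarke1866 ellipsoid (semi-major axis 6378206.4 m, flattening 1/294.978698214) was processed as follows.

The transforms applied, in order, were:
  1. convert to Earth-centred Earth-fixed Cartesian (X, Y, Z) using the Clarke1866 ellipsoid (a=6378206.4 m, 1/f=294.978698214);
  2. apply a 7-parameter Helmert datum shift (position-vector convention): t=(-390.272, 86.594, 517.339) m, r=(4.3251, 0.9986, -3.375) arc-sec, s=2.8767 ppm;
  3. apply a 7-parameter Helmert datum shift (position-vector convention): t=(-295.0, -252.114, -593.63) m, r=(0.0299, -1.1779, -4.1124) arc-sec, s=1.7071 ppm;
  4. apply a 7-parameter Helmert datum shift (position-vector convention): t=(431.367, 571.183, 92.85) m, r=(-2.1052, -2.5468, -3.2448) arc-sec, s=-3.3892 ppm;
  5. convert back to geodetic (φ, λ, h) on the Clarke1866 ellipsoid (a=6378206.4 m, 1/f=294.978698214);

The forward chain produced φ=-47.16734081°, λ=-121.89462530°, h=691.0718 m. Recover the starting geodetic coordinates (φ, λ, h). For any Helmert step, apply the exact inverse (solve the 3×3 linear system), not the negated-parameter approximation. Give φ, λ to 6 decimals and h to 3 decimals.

φ=-47.165125°, λ=-121.886310°, h=838.226 m

start: φ=-47.167341°, λ=-121.894625°, h=691.072 m
→ ECEF (a=6378206.400, f=1/294.978698214): X=-2295542.8451, Y=-3688715.0538, Z=-4654735.2659
→ Helmert⁻¹: X=-2295981.4311, Y=-3689287.3504, Z=-4654853.1970
→ Helmert⁻¹: X=-2295635.5399, Y=-3689075.3827, Z=-4654237.9775
→ Helmert⁻¹: X=-2295155.7645, Y=-3689286.5209, Z=-4654675.6784
→ geod (Bowring, a=6378206.400): φ=-47.16512500°, λ=-121.88631000°, h=838.2260 m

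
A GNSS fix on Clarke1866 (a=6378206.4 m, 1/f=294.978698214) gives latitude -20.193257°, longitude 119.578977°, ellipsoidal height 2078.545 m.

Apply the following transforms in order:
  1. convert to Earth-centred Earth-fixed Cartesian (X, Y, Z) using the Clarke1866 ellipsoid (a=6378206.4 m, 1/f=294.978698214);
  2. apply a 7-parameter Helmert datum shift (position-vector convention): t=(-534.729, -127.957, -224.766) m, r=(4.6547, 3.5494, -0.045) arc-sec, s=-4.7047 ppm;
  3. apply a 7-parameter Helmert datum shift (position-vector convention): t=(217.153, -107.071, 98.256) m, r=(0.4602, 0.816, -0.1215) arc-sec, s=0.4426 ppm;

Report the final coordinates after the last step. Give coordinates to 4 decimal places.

X=-2957408.0620 m, Y=5209618.1260 m, Z=-2188301.5556 m

start: φ=-20.193257°, λ=119.578977°, h=2078.545 m
→ ECEF (a=6378206.400, f=1/294.978698214): X=-2957060.9795, Y=5209818.7049, Z=-2188376.1489
→ Helmert 7p (PV): X=-2957618.3172, Y=5209716.2664, Z=-2188422.1670
→ Helmert 7p (PV): X=-2957408.0620, Y=5209618.1260, Z=-2188301.5556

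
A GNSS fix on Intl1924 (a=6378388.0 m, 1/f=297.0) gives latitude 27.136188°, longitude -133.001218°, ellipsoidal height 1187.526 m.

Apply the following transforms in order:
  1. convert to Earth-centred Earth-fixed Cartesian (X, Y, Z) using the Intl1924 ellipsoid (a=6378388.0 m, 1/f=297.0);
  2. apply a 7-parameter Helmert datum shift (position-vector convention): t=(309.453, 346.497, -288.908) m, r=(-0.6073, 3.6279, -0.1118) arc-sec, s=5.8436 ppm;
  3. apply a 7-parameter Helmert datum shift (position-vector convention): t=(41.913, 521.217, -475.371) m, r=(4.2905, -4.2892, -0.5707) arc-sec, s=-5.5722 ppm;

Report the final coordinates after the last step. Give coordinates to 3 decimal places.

X=-3874409.617 m, Y=-4154141.774 m, Z=2891384.440 m

start: φ=27.136188°, λ=-133.001218°, h=1187.526 m
→ ECEF (a=6378388.000, f=1/297.0): X=-3874736.9140, Y=-4154969.5377, Z=2892234.5347
→ Helmert 7p (PV): X=-3874401.4850, Y=-4154636.7049, Z=2892042.9126
→ Helmert 7p (PV): X=-3874409.6168, Y=-4154141.7745, Z=2891384.4405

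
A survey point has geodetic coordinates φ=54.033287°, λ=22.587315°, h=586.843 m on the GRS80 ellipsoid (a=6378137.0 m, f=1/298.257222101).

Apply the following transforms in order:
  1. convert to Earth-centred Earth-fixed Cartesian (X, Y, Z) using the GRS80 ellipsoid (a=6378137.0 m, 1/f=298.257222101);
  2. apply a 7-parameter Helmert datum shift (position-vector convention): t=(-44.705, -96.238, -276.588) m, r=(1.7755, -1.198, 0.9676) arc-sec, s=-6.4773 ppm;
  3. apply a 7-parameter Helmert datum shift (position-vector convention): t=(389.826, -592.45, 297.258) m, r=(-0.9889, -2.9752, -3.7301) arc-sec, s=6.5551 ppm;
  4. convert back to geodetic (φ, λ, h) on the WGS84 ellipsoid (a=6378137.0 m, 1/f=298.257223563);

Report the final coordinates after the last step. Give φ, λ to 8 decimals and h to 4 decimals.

start: φ=54.033287°, λ=22.587315°, h=586.843 m
→ ECEF (a=6378137.000, f=1/298.257222101): X=3466569.0606, Y=1442093.0464, Z=5139395.6829
→ Helmert 7p (PV): X=3466465.2870, Y=1441959.4903, Z=5139118.3527
→ Helmert 7p (PV): X=3466829.7846, Y=1441338.4432, Z=5139492.3861
→ geod (Bowring, a=6378137.000): φ=54.03415367°, λ=22.57515446°, h=636.3172 m

φ=54.03415367°, λ=22.57515446°, h=636.3172 m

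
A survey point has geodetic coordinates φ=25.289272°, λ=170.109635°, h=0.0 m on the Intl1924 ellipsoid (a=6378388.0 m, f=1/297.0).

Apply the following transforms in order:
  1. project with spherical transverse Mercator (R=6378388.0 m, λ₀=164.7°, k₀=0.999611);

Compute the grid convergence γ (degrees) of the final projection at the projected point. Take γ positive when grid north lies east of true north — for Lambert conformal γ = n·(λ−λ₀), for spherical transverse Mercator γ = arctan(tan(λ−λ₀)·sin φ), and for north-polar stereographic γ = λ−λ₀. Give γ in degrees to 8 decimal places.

start: φ=25.289272°, λ=170.109635°, h=0.000 m
→ into tm (λ₀=164.7°): φ=25.28927200°, λ−λ₀=5.40963500°
convergence γ = 2.31656256°

2.31656256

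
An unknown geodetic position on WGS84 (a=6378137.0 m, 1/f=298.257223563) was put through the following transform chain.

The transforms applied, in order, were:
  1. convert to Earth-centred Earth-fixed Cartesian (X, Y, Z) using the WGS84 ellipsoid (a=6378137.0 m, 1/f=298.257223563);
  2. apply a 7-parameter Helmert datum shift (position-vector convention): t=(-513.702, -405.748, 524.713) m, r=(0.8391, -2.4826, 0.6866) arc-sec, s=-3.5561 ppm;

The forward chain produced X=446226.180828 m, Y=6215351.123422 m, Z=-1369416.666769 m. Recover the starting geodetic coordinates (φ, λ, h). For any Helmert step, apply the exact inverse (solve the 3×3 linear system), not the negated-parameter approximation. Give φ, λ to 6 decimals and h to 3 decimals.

start: X=446226.1808, Y=6215351.1234, Z=-1369416.6668 m
→ Helmert⁻¹: X=446745.6731, Y=6215771.9151, Z=-1369976.9147
→ geod (Bowring, a=6378137.000): φ=-12.47937600°, λ=85.88905400°, h=3467.8890 m

φ=-12.479376°, λ=85.889054°, h=3467.889 m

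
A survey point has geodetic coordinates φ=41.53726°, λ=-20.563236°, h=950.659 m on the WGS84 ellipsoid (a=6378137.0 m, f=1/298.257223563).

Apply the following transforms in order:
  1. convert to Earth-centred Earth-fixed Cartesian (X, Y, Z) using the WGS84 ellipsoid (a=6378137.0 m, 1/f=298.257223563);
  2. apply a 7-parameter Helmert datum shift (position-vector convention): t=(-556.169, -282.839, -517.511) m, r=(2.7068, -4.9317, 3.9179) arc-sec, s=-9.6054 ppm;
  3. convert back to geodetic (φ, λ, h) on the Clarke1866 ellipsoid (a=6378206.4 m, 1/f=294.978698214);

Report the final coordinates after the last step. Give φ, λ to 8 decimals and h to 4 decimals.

start: φ=41.537260°, λ=-20.563236°, h=950.659 m
→ ECEF (a=6378137.000, f=1/298.257223563): X=4477265.3394, Y=-1679615.4602, Z=4207901.1156
→ Helmert 7p (PV): X=4476597.4595, Y=-1679852.3427, Z=4207428.1932
→ geod (Bowring, a=6378206.400): φ=41.53943488°, λ=-20.56870478°, h=266.3047 m

φ=41.53943488°, λ=-20.56870478°, h=266.3047 m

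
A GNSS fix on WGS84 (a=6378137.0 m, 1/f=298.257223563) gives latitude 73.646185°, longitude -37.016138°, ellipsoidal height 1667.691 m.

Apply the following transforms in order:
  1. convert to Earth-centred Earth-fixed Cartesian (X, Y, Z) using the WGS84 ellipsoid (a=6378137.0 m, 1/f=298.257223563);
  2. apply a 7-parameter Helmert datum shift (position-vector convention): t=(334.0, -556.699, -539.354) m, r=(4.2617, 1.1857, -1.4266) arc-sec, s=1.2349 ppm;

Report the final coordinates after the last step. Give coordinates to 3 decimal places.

X=1439126.886 m, Y=-1085515.608 m, Z=6098974.910 m

start: φ=73.646185°, λ=-37.016138°, h=1667.691 m
→ ECEF (a=6378137.000, f=1/298.257223563): X=1438763.5492, Y=-1084821.5937, Z=6099537.4167
→ Helmert 7p (PV): X=1439126.8857, Y=-1085515.6079, Z=6098974.9105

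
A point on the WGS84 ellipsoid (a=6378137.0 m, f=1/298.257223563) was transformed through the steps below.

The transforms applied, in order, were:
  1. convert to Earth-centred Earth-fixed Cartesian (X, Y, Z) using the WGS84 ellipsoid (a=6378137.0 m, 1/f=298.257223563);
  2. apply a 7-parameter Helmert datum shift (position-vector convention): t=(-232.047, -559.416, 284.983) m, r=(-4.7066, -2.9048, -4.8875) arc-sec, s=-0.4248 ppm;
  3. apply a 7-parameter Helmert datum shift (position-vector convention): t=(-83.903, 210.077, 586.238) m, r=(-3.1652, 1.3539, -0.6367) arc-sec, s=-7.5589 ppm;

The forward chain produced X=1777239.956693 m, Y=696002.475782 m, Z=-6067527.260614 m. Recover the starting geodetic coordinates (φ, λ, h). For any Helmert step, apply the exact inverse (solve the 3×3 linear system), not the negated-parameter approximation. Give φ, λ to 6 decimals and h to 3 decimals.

φ=-72.646117°, λ=21.401108°, h=2990.506 m

start: X=1777239.9567, Y=696002.4758, Z=-6067527.2606 m
→ Helmert⁻¹: X=1777374.9769, Y=695896.2622, Z=-6068137.0220
→ Helmert⁻¹: X=1777505.8111, Y=696636.5635, Z=-6068433.7192
→ geod (Bowring, a=6378137.000): φ=-72.64611700°, λ=21.40110800°, h=2990.5060 m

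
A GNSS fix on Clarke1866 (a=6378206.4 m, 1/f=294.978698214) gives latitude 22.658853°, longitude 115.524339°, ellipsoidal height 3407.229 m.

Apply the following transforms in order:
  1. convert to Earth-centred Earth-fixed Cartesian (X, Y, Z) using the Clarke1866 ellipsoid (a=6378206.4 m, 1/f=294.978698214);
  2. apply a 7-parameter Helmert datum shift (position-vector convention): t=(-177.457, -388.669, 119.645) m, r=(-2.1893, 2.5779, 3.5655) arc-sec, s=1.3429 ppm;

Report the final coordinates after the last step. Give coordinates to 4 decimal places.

start: φ=22.658853°, λ=115.524339°, h=3407.229 m
→ ECEF (a=6378206.400, f=1/294.978698214): X=-2538833.3765, Y=5316961.0790, Z=2443069.7258
→ Helmert 7p (PV): X=-2539075.6186, Y=5316561.5946, Z=2443167.9476

X=-2539075.6186 m, Y=5316561.5946 m, Z=2443167.9476 m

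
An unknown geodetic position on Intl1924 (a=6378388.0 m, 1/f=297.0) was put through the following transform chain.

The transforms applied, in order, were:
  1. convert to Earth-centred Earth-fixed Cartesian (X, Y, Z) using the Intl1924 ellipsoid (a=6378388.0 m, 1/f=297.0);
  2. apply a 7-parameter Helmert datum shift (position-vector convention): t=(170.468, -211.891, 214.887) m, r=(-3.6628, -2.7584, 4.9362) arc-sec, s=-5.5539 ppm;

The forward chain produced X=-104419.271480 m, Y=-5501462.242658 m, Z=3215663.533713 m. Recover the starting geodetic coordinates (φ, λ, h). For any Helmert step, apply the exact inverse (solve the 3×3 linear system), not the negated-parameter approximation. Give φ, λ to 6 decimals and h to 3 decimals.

φ=30.469156°, λ=-91.090088°, h=30.978 m

start: X=-104419.2715, Y=-5501462.2427, Z=3215663.5337 m
→ Helmert⁻¹: X=-104678.9754, Y=-5501335.4979, Z=3215370.2136
→ geod (Bowring, a=6378388.000): φ=30.46915600°, λ=-91.09008800°, h=30.9780 m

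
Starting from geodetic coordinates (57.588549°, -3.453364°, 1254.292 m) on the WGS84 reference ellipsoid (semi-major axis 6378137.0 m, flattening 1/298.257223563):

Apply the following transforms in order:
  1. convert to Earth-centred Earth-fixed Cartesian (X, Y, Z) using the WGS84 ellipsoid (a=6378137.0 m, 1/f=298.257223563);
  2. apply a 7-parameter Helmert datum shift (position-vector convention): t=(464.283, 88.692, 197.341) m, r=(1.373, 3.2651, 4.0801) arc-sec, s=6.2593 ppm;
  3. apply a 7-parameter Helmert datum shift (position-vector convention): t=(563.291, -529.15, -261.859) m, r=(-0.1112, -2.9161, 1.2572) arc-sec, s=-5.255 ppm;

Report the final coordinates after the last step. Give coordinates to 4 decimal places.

X=3422331.5608 m, Y=-206844.7208 m, Z=5362307.5959 m

start: φ=57.588549°, λ=-3.453364°, h=1254.292 m
→ ECEF (a=6378137.000, f=1/298.257223563): X=3421286.1406, Y=-206459.7839, Z=5362373.7738
→ Helmert 7p (PV): X=3421860.8075, Y=-206340.4025, Z=5362549.1471
→ Helmert 7p (PV): X=3422331.5608, Y=-206844.7208, Z=5362307.5959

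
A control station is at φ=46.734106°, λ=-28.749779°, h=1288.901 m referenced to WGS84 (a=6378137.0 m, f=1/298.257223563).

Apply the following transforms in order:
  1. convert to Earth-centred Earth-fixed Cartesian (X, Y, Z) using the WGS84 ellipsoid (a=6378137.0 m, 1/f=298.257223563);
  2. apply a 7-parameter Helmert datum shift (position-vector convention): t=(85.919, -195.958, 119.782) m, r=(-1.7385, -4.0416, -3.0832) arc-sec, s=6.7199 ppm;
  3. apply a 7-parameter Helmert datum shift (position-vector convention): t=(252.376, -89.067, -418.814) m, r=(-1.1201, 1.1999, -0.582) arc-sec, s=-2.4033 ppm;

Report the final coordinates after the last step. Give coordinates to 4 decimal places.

start: φ=46.734106°, λ=-28.749779°, h=1288.901 m
→ ECEF (a=6378137.000, f=1/298.257223563): X=3840196.0843, Y=-2106784.4456, Z=4622494.0838
→ Helmert 7p (PV): X=3840185.7422, Y=-2107013.0029, Z=4622737.9319
→ Helmert 7p (PV): X=3840449.8356, Y=-2107082.7384, Z=4622297.1105

X=3840449.8356 m, Y=-2107082.7384 m, Z=4622297.1105 m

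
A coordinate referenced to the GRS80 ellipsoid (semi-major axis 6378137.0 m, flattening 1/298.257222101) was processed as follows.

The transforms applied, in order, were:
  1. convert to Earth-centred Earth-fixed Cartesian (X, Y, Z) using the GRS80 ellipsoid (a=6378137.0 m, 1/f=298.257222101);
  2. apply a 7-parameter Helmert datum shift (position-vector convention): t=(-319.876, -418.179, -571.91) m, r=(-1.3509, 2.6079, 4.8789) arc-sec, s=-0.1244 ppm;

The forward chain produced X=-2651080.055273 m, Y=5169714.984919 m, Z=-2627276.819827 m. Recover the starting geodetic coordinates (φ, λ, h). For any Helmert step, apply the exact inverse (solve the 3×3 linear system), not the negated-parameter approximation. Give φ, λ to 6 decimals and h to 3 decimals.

start: X=-2651080.0553, Y=5169714.9849, Z=-2627276.8198 m
→ Helmert⁻¹: X=-2650605.0044, Y=5170213.7066, Z=-2626704.8879
→ geod (Bowring, a=6378137.000): φ=-24.47227200°, λ=117.14277900°, h=1744.0430 m

φ=-24.472272°, λ=117.142779°, h=1744.043 m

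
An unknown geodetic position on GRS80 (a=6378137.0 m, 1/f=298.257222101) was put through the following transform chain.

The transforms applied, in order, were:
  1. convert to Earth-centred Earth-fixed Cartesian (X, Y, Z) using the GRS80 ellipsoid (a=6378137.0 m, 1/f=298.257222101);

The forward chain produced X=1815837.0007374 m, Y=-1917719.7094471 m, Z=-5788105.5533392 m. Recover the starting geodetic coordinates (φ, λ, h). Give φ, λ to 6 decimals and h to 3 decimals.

start: X=1815837.0007, Y=-1917719.7094, Z=-5788105.5533 m
→ geod (Bowring, a=6378137.000): φ=-65.61864000°, λ=-46.56312100°, h=1737.9750 m

φ=-65.618640°, λ=-46.563121°, h=1737.975 m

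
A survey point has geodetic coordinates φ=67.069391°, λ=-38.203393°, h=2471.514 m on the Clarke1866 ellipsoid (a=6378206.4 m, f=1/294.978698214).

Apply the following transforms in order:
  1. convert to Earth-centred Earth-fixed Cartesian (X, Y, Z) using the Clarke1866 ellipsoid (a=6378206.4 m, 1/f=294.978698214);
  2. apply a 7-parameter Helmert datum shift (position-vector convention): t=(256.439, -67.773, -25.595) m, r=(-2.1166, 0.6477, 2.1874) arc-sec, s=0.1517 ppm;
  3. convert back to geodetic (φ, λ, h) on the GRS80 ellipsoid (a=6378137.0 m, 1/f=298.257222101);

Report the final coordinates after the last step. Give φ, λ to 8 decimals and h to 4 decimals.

start: φ=67.069391°, λ=-38.203393°, h=2471.514 m
→ ECEF (a=6378206.400, f=1/294.978698214): X=1959190.3869, Y=-1541918.6845, Z=5853520.4460
→ Helmert 7p (PV): X=1959481.8557, Y=-1541905.8483, Z=5853505.4094
→ geod (Bowring, a=6378137.000): φ=67.06597918°, λ=-38.19901901°, h=2411.5303 m

φ=67.06597918°, λ=-38.19901901°, h=2411.5303 m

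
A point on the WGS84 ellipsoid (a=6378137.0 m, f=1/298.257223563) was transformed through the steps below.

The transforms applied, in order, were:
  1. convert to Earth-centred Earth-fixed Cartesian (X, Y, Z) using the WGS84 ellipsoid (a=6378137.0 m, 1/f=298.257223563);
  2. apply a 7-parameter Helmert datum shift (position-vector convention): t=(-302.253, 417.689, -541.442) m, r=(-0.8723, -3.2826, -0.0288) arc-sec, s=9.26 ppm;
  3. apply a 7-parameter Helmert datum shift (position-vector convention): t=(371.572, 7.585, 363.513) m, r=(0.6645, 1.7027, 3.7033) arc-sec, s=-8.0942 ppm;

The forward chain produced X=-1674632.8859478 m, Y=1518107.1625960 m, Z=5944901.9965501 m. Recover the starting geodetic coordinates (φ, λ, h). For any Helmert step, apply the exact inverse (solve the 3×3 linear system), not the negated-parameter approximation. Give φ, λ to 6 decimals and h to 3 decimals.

φ=69.313024°, λ=137.814192°, h=737.524 m

start: X=-1674632.8859, Y=1518107.1626, Z=5944901.9966 m
→ Helmert⁻¹: X=-1675039.8306, Y=1518161.0903, Z=5944567.8820
→ Helmert⁻¹: X=-1674627.6685, Y=1517703.9713, Z=5945087.3421
→ geod (Bowring, a=6378137.000): φ=69.31302400°, λ=137.81419200°, h=737.5240 m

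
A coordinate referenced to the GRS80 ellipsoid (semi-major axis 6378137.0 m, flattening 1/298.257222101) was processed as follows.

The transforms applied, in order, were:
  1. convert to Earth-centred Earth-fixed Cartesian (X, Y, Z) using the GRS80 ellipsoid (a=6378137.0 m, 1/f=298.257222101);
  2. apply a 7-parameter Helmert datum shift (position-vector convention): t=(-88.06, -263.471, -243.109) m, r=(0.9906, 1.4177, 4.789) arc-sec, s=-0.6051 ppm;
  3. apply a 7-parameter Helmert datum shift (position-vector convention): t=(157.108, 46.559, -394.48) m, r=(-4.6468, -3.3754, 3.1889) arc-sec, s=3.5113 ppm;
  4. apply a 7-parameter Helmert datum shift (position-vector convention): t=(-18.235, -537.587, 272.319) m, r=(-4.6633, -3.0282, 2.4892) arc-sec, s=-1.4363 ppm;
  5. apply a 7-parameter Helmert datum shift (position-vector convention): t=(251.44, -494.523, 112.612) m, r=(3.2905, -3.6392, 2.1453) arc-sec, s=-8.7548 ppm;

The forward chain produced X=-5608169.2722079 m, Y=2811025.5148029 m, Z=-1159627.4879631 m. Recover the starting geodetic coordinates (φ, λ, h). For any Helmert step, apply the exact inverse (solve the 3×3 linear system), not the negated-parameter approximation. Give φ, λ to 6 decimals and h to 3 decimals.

φ=-10.535672°, λ=153.365752°, h=2900.103 m

start: X=-5608169.2722, Y=2811025.5148, Z=-1159627.4880 m
→ Helmert⁻¹: X=-5608461.0317, Y=2811584.4839, Z=-1159696.1540
→ Helmert⁻¹: X=-5608433.9418, Y=2812220.0141, Z=-1159824.2214
→ Helmert⁻¹: X=-5608546.8488, Y=2812276.4066, Z=-1159270.5339
→ Helmert⁻¹: X=-5608388.9121, Y=2812666.2269, Z=-1159080.1818
→ geod (Bowring, a=6378137.000): φ=-10.53567200°, λ=153.36575200°, h=2900.1030 m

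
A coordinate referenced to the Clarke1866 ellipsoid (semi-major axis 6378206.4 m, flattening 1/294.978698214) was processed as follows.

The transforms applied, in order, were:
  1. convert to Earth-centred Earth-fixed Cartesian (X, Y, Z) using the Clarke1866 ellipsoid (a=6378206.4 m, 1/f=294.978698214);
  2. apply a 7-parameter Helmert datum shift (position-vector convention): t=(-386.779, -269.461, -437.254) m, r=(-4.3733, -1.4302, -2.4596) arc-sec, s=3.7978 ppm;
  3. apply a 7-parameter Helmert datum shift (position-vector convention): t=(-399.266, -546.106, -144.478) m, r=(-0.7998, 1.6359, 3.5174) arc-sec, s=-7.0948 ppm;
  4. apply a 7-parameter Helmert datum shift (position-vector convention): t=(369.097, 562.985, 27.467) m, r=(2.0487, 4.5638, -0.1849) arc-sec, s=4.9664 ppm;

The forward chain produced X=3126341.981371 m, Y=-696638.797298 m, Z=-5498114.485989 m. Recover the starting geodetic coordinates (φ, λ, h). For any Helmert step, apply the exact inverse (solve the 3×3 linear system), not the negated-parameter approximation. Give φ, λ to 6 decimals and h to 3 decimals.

start: X=3126341.9814, Y=-696638.7973, Z=-5498114.4860 m
→ Helmert⁻¹: X=3126079.6338, Y=-697250.1260, Z=-5498038.5544
→ Helmert⁻¹: X=3126532.8046, Y=-696740.9609, Z=-5497910.9880
→ Helmert⁻¹: X=3126877.8929, Y=-696315.0088, Z=-5497489.3005
→ geod (Bowring, a=6378206.400): φ=-59.93897200°, λ=-12.55418100°, h=707.6660 m

φ=-59.938972°, λ=-12.554181°, h=707.666 m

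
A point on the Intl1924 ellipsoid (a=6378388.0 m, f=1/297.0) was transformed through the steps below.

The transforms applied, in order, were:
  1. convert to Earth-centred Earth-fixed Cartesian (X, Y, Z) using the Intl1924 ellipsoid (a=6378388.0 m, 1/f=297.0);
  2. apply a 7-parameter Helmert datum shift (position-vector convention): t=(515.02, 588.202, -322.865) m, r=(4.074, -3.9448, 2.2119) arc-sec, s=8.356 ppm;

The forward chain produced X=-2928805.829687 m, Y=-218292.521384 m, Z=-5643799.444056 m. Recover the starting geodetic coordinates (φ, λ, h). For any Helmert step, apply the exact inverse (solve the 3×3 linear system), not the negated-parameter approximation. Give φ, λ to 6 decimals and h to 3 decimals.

φ=-62.659352°, λ=-175.725367°, h=679.942 m

start: X=-2928805.8297, Y=-218292.5214, Z=-5643799.4441 m
→ Helmert⁻¹: X=-2929406.6496, Y=-218958.9446, Z=-5643369.0731
→ geod (Bowring, a=6378388.000): φ=-62.65935200°, λ=-175.72536700°, h=679.9420 m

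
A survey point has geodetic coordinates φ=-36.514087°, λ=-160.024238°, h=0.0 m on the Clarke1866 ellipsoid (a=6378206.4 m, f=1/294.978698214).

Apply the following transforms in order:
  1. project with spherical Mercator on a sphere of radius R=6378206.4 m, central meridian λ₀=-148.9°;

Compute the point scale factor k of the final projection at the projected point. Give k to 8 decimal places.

1.24422897

start: φ=-36.514087°, λ=-160.024238°, h=0.000 m
→ into merc (λ₀=-148.9°): φ=-36.51408700°, λ−λ₀=-11.12423800°
scale k = 1.24422897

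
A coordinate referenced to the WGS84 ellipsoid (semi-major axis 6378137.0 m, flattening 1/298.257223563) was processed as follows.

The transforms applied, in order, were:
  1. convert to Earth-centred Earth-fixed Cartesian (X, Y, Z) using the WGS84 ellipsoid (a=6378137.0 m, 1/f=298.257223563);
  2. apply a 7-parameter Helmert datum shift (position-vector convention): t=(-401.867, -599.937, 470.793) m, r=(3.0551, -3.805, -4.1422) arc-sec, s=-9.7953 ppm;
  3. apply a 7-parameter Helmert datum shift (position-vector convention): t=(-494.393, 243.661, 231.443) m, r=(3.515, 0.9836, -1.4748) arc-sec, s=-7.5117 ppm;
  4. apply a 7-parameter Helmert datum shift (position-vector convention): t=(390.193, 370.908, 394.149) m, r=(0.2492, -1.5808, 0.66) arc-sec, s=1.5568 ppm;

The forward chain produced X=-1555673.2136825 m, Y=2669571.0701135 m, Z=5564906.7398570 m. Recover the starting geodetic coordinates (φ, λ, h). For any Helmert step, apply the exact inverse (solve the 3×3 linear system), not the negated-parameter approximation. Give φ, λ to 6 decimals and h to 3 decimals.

start: X=-1555673.2137, Y=2669571.0701, Z=5564906.7399 m
→ Helmert⁻¹: X=-1556009.7973, Y=2669207.7084, Z=5564512.6284
→ Helmert⁻¹: X=-1555572.7068, Y=2669067.7954, Z=5564270.0808
→ Helmert⁻¹: X=-1555137.0499, Y=2669745.0618, Z=5563842.9323
→ geod (Bowring, a=6378137.000): φ=61.11913100°, λ=120.22096900°, h=2371.6280 m

φ=61.119131°, λ=120.220969°, h=2371.628 m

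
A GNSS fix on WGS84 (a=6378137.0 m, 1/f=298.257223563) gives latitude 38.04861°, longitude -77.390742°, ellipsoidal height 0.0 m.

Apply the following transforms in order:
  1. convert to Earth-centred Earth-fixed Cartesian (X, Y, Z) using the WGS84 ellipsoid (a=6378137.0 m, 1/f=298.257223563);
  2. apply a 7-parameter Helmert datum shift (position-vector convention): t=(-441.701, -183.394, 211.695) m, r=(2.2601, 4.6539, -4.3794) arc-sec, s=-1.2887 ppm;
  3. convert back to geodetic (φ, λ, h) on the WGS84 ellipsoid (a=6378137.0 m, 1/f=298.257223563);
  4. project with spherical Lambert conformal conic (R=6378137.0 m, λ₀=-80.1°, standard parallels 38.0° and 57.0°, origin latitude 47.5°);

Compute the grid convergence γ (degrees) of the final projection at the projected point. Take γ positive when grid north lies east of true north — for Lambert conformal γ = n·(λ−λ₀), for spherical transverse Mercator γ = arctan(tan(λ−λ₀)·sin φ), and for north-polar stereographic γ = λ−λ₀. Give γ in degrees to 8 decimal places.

start: φ=38.048610°, λ=-77.390742°, h=0.000 m
→ ECEF (a=6378137.000, f=1/298.257223563): X=1097858.4453, Y=-4907811.1992, Z=3909694.3189
→ Helmert 7p (PV): X=1097399.3407, Y=-4908054.4176, Z=3909822.4287
→ geod (Bowring, a=6378137.000): φ=38.04875732°, λ=-77.39645110°, h=186.9653 m
→ into lcc (λ₀=-80.1°): φ=38.04875732°, λ−λ₀=2.70354890°
convergence γ = 2.00257914°

2.00257914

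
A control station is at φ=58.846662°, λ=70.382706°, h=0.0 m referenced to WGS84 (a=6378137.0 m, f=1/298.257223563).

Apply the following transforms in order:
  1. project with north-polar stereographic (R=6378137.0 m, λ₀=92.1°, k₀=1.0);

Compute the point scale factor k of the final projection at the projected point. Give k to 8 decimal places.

start: φ=58.846662°, λ=70.382706°, h=0.000 m
→ into stereo (λ₀=92.1°): φ=58.84666200°, λ−λ₀=-21.71729400°
scale k = 1.07771055

1.07771055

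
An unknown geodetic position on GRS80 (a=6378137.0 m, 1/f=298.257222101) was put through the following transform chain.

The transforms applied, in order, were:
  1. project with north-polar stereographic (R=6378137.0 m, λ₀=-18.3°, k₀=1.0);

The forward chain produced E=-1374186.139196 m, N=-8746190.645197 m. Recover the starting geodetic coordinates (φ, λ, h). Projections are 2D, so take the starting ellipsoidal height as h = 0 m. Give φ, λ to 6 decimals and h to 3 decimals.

φ=20.474865°, λ=-27.229214°, h=0.000 m

start: E=-1374186.1392, N=-8746190.6452 m
→ stereo⁻¹: φ=20.47486500°, λ=-27.22921400°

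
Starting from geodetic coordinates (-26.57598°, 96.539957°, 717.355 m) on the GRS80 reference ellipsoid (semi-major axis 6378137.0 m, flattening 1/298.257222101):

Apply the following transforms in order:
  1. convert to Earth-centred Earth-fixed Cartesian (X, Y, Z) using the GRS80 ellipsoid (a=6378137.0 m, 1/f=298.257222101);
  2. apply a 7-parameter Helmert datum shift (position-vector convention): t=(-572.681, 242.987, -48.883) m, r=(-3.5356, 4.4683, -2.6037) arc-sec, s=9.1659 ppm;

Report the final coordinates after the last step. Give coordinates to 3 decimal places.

X=-650767.295 m, Y=5671808.071 m, Z=-2836755.162 m

start: φ=-26.575980°, λ=96.539957°, h=717.355 m
→ ECEF (a=6378137.000, f=1/298.257222101): X=-650198.7978, Y=5671553.5146, Z=-2836597.1467
→ Helmert 7p (PV): X=-650767.2948, Y=5671808.0714, Z=-2836755.1618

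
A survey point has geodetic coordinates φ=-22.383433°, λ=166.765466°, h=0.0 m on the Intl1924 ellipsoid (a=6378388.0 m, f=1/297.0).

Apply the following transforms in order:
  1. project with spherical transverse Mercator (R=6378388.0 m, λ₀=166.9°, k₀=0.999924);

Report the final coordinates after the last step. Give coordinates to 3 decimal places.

E=-13847.390 m, N=-2491627.234 m

start: φ=-22.383433°, λ=166.765466°, h=0.000 m
→ tm (R=6378388.0, λ₀=166.9°): E=-13847.3895, N=-2491627.2338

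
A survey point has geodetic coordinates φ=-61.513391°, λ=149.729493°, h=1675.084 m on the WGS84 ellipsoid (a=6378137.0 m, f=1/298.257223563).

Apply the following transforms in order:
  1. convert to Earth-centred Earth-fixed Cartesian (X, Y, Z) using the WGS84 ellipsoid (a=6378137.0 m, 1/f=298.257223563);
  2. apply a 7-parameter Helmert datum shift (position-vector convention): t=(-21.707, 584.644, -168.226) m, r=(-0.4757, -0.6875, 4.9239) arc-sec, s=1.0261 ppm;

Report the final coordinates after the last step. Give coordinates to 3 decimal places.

start: φ=-61.513391°, λ=149.729493°, h=1675.084 m
→ ECEF (a=6378137.000, f=1/298.257223563): X=-2634812.7355, Y=1537841.4034, Z=-5584325.7633
→ Helmert 7p (PV): X=-2634855.2440, Y=1538351.8489, Z=-5584512.0481

X=-2634855.244 m, Y=1538351.849 m, Z=-5584512.048 m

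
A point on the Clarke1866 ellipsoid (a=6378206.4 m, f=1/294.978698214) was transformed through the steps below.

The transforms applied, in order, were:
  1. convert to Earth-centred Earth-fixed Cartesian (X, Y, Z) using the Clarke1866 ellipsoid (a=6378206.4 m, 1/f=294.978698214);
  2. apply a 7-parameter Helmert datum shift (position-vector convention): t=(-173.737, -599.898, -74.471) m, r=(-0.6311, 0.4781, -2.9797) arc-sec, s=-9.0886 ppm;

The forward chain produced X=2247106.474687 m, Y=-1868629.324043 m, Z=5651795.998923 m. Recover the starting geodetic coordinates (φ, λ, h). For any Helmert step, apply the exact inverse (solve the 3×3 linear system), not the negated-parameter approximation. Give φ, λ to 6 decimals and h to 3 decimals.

start: X=2247106.4747, Y=-1868629.3240, Z=5651795.9989 m
→ Helmert⁻¹: X=2247314.5215, Y=-1868031.2322, Z=5651921.3315
→ geod (Bowring, a=6378206.400): φ=62.81721800°, λ=-39.73431500°, h=1591.1160 m

φ=62.817218°, λ=-39.734315°, h=1591.116 m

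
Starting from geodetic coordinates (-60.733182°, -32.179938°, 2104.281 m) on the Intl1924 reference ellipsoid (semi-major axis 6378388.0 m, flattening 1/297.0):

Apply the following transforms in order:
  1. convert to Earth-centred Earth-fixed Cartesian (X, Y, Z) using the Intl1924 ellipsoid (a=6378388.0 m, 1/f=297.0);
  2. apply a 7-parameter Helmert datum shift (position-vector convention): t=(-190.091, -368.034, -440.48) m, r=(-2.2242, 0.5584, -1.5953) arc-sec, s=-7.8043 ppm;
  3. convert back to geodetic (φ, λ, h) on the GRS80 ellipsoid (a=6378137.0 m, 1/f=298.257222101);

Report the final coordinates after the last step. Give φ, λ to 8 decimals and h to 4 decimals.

start: φ=-60.733182°, λ=-32.179938°, h=2104.281 m
→ ECEF (a=6378388.000, f=1/297.0): X=2646870.6430, Y=-1665529.3560, Z=-5542824.2480
→ Helmert 7p (PV): X=2646632.0081, Y=-1665964.6321, Z=-5543210.6761
→ geod (Bowring, a=6378137.000): φ=-60.73394255°, λ=-32.18901611°, h=2637.5169 m

φ=-60.73394255°, λ=-32.18901611°, h=2637.5169 m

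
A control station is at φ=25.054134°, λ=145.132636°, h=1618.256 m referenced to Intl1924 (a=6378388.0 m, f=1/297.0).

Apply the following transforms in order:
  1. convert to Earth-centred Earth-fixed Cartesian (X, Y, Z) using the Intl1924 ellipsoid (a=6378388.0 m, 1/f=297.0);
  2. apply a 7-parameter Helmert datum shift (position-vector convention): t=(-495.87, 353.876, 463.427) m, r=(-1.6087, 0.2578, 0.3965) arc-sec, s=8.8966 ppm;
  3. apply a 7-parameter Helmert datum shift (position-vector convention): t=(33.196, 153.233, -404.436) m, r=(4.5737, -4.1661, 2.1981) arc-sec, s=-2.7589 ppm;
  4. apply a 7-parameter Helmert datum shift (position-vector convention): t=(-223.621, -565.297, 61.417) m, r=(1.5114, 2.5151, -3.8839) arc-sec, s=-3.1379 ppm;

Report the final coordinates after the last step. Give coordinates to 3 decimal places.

X=-4745672.370 m, Y=3306046.580 m, Z=2685397.494 m

start: φ=25.054134°, λ=145.132636°, h=1618.256 m
→ ECEF (a=6378388.000, f=1/297.0): X=-4744974.3672, Y=3306123.4737, Z=2685229.3235
→ Helmert 7p (PV): X=-4745515.4505, Y=3306518.5845, Z=2685696.7851
→ Helmert 7p (PV): X=-4745558.6436, Y=3306552.5715, Z=2685262.4090
→ Helmert 7p (PV): X=-4745672.3697, Y=3306046.5798, Z=2685397.4935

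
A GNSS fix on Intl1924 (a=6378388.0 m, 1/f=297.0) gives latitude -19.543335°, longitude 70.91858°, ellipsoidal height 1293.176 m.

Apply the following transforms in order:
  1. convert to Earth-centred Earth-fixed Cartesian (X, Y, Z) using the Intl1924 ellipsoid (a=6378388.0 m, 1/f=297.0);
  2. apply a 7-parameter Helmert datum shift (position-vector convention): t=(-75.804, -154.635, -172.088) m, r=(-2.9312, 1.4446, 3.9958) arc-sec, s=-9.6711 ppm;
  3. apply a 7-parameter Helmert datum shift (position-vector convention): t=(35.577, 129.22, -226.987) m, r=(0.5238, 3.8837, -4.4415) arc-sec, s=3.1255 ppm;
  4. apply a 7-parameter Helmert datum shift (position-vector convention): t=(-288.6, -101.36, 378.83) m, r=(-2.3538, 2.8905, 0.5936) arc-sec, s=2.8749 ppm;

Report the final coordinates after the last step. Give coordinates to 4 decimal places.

X=1965752.2658 m, Y=5683745.3669 m, Z=-2120804.6572 m

start: φ=-19.543335°, λ=70.918580°, h=1293.176 m
→ ECEF (a=6378388.000, f=1/297.0): X=1966176.8975, Y=5683940.5472, Z=-2120582.6545
→ Helmert 7p (PV): X=1965957.1175, Y=5683738.8960, Z=-2120828.7772
→ Helmert 7p (PV): X=1966081.2949, Y=5683848.9332, Z=-2121084.9758
→ Helmert 7p (PV): X=1965752.2658, Y=5683745.3669, Z=-2120804.6572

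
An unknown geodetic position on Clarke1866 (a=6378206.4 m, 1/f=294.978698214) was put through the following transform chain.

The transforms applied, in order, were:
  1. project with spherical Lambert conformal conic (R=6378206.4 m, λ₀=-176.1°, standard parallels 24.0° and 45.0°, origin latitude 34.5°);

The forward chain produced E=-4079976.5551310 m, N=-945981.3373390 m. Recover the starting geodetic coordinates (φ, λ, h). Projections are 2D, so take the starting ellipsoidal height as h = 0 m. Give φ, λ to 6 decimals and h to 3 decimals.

φ=18.759661°, λ=145.002541°, h=0.000 m

start: E=-4079976.5551, N=-945981.3373 m
→ lcc⁻¹: φ=18.75966100°, λ=145.00254100°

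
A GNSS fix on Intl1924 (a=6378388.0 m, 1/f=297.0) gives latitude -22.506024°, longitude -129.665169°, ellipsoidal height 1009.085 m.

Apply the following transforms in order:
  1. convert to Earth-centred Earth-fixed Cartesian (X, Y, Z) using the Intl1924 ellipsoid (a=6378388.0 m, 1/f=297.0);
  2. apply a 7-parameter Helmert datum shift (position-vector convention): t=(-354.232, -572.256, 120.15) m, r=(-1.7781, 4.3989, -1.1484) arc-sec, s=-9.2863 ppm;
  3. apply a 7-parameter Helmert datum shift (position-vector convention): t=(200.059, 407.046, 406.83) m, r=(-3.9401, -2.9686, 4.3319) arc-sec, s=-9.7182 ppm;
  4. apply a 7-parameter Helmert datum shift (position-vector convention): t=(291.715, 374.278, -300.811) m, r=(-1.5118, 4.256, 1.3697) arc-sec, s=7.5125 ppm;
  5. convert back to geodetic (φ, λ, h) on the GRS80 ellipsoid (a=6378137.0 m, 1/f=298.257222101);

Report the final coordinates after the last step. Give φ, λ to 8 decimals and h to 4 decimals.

φ=-22.50185003°, λ=-129.66414475°, h=856.4172 m

start: φ=-22.506024°, λ=-129.665169°, h=1009.085 m
→ ECEF (a=6378388.000, f=1/297.0): X=-3763698.7358, Y=-4539008.6854, Z=-2426690.9358
→ Helmert 7p (PV): X=-3764095.0403, Y=-4539538.7553, Z=-2426428.8571
→ Helmert 7p (PV): X=-3763728.1430, Y=-4539212.9941, Z=-2425965.9055
→ Helmert 7p (PV): X=-3763484.6171, Y=-4538915.5911, Z=-2426174.0114
→ geod (Bowring, a=6378137.000): φ=-22.50185003°, λ=-129.66414475°, h=856.4172 m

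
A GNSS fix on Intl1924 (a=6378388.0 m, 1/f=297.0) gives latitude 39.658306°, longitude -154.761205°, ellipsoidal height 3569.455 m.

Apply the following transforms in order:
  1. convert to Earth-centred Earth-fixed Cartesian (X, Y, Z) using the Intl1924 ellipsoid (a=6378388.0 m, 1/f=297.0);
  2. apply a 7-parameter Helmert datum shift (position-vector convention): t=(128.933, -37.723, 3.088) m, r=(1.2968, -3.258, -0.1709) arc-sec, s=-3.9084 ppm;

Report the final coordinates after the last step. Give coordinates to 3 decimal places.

start: φ=39.658306°, λ=-154.761205°, h=3569.455 m
→ ECEF (a=6378388.000, f=1/297.0): X=-4450309.0912, Y=-2097838.2174, Z=4051195.7241
→ Helmert 7p (PV): X=-4450228.4921, Y=-2097889.5240, Z=4051099.4958

X=-4450228.492 m, Y=-2097889.524 m, Z=4051099.496 m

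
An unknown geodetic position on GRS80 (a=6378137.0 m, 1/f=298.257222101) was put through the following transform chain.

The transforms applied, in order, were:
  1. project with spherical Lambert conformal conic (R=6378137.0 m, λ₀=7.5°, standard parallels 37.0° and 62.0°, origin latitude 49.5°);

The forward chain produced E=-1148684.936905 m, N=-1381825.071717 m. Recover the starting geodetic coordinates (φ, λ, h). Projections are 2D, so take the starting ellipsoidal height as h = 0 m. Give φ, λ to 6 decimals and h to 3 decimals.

start: E=-1148684.9369, N=-1381825.0717 m
→ lcc⁻¹: φ=36.01124100°, λ=-5.27169400°

φ=36.011241°, λ=-5.271694°, h=0.000 m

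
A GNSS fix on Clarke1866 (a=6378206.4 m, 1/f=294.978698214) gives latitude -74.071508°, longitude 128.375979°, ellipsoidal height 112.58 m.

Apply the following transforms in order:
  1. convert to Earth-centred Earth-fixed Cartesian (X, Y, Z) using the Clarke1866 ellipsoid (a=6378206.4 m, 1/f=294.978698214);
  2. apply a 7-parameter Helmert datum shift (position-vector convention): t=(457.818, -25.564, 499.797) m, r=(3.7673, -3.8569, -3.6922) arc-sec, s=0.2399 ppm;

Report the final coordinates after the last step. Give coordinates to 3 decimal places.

start: φ=-74.071508°, λ=128.375979°, h=112.580 m
→ ECEF (a=6378206.400, f=1/294.978698214): X=-1090129.3974, Y=1376586.1829, Z=-6111062.6872
→ Helmert 7p (PV): X=-1089532.9301, Y=1376692.0776, Z=-6110559.5978

X=-1089532.930 m, Y=1376692.078 m, Z=-6110559.598 m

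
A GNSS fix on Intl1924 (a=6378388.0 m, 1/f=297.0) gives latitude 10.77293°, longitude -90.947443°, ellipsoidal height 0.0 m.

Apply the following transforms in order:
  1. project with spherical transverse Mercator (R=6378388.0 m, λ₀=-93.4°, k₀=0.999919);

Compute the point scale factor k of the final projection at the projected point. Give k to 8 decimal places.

start: φ=10.772930°, λ=-90.947443°, h=0.000 m
→ into tm (λ₀=-93.4°): φ=10.77293000°, λ−λ₀=2.45255700°
scale k = 1.00080370

1.00080370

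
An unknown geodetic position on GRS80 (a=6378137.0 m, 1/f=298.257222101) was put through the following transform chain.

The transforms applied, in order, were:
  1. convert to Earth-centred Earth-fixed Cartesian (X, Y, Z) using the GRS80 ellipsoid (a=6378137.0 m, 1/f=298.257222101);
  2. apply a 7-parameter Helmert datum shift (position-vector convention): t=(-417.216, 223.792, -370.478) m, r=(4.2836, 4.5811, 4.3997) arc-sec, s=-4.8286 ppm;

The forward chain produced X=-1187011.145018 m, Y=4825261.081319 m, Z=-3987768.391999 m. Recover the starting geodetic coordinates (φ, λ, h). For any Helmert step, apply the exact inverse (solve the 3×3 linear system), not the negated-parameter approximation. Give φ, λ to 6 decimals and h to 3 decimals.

start: X=-1187011.1450, Y=4825261.0813, Z=-3987768.3920 m
→ Helmert⁻¹: X=-1186408.1771, Y=4825003.0829, Z=-3987543.7207
→ geod (Bowring, a=6378137.000): φ=-38.93600400°, λ=103.81426400°, h=1194.0980 m

φ=-38.936004°, λ=103.814264°, h=1194.098 m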